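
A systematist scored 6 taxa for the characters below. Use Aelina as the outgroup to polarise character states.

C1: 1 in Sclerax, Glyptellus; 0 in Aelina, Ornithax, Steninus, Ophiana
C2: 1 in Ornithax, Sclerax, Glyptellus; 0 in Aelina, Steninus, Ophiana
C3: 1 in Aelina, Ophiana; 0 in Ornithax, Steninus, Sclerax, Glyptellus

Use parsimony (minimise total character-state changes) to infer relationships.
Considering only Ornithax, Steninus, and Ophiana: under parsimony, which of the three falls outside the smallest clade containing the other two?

Ophiana

Character polarity is set by the outgroup: the derived state is whichever differs from the outgroup's state, so for C3 the derived state is '0', and for the remaining characters it is '1'.
C1 (derived state '1') is shared by Glyptellus and Sclerax — a synapomorphy uniting that clade.
C2: derived state '1' in Glyptellus, Ornithax, and Sclerax only — synapomorphy for {Glyptellus, Ornithax, Sclerax}.
C3 (derived state '0') is shared by Glyptellus, Ornithax, Sclerax, and Steninus — a synapomorphy uniting that clade.
Most parsimonious ingroup topology: (((Ornithax,(Sclerax,Glyptellus)),Steninus),Ophiana).
Ornithax and Steninus share a more recent common ancestor with each other than either does with Ophiana, so Ophiana is the least closely related of the three.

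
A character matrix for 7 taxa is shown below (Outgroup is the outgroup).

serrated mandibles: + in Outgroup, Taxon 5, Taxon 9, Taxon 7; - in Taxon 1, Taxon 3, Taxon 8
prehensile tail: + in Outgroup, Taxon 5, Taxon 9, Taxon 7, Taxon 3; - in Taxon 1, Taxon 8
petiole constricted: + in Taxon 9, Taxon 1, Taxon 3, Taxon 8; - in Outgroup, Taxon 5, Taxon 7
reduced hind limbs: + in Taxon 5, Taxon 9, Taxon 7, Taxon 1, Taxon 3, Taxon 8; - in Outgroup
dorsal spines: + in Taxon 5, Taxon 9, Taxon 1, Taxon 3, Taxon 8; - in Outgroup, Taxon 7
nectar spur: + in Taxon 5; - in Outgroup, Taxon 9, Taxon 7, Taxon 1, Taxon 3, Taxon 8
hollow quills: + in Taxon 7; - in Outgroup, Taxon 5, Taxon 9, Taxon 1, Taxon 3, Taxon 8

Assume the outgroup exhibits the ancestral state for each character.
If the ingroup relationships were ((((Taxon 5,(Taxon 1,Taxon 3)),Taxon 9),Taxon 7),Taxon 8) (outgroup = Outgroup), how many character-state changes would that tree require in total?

12

Map each character onto ((((Taxon 5,(Taxon 1,Taxon 3)),Taxon 9),Taxon 7),Taxon 8) (rooted by Outgroup) and count the minimum state changes it requires (Fitch parsimony):
serrated mandibles: 2; prehensile tail: 2; petiole constricted: 3; reduced hind limbs: 1; dorsal spines: 2; nectar spur: 1; hollow quills: 1.
Total tree length = 12.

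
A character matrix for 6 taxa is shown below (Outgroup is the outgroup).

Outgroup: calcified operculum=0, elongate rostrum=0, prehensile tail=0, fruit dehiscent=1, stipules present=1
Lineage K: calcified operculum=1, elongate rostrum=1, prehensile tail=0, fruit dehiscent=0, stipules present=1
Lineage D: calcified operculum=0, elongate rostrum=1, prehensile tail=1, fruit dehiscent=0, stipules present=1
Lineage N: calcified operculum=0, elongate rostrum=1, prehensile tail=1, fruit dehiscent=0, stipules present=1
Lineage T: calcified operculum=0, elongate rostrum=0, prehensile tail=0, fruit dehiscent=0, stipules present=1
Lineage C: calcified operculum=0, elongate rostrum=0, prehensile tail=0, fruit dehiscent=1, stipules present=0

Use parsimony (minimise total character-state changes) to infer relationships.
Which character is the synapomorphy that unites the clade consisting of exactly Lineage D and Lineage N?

Character polarity is set by the outgroup: the derived state is whichever differs from the outgroup's state, so for fruit dehiscent, stipules present the derived state is '0', and for the remaining characters it is '1'.
calcified operculum (derived state '1') is unique to Lineage K (autapomorphy; uninformative for grouping).
elongate rostrum: derived state '1' in Lineage D, Lineage K, and Lineage N only — synapomorphy for {Lineage D, Lineage K, Lineage N}.
prehensile tail (derived state '1') is shared by Lineage D and Lineage N — a synapomorphy uniting that clade.
fruit dehiscent (derived state '0') is shared by Lineage D, Lineage K, Lineage N, and Lineage T — a synapomorphy uniting that clade.
stipules present: derived state '0' in Lineage C only — an autapomorphy, so it tells us nothing about relationships among taxa.
Most parsimonious ingroup topology: (((Lineage K,(Lineage D,Lineage N)),Lineage T),Lineage C).
The clade {Lineage D, Lineage N} is supported by prehensile tail: its derived state '1' occurs in exactly those taxa and in no other taxon (including the outgroup).

prehensile tail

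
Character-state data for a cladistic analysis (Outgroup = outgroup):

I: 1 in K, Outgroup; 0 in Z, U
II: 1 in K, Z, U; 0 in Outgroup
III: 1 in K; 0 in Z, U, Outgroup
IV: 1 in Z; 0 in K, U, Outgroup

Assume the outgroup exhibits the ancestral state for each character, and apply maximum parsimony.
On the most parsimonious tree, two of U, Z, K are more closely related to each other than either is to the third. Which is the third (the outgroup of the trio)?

Character polarity is set by the outgroup: the derived state is whichever differs from the outgroup's state, so for I the derived state is '0', and for the remaining characters it is '1'.
I (derived state '0') is shared by U and Z — a synapomorphy uniting that clade.
II (derived state '1') is shared by all ingroup taxa — unites the whole ingroup.
III (derived state '1') is unique to K (autapomorphy; uninformative for grouping).
IV: derived state '1' in Z only — an autapomorphy, so it tells us nothing about relationships among taxa.
Most parsimonious ingroup topology: ((Z,U),K).
Z and U share a more recent common ancestor with each other than either does with K, so K is the least closely related of the three.

K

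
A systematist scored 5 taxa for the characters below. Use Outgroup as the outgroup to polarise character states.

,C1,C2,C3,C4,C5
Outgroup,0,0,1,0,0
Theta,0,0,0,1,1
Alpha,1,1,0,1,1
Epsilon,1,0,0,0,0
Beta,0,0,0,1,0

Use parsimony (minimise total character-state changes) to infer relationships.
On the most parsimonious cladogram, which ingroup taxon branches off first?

Epsilon

Character polarity is set by the outgroup: the derived state is whichever differs from the outgroup's state, so for C3 the derived state is '0', and for the remaining characters it is '1'.
C1 groups Alpha and Epsilon, which is incompatible with the clades supported by the remaining characters; treating it as convergent (homoplasy) costs fewer steps than any alternative tree.
C2: derived state '1' in Alpha only — an autapomorphy, so it tells us nothing about relationships among taxa.
C3 (derived state '0') is shared by all ingroup taxa — unites the whole ingroup.
C4: derived state '1' in Alpha, Beta, and Theta only — synapomorphy for {Alpha, Beta, Theta}.
Only Alpha and Theta show the derived state '1' for C5, supporting them as a clade.
Most parsimonious ingroup topology: (((Theta,Alpha),Beta),Epsilon).
Epsilon is sister to the clade containing all other ingroup taxa, so it is the earliest-diverging (most basal) ingroup lineage.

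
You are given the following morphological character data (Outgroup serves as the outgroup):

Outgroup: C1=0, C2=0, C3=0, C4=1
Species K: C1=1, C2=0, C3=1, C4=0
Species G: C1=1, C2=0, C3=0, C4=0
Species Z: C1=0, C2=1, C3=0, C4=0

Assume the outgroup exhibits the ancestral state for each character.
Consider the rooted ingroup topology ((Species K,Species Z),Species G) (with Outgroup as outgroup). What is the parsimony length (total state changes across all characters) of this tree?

5

Map each character onto ((Species K,Species Z),Species G) (rooted by Outgroup) and count the minimum state changes it requires (Fitch parsimony):
C1: 2; C2: 1; C3: 1; C4: 1.
Total tree length = 5.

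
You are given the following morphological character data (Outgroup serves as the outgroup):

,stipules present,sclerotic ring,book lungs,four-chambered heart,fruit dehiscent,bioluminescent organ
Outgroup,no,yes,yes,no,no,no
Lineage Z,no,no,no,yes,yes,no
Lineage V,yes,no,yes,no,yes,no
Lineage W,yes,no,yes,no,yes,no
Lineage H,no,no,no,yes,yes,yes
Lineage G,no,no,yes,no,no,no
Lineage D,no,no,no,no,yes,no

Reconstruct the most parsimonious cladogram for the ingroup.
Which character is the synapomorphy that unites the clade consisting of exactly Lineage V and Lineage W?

stipules present

Character polarity is set by the outgroup: the derived state is whichever differs from the outgroup's state, so for sclerotic ring, book lungs the derived state is 'no', and for the remaining characters it is 'yes'.
stipules present (derived state 'yes') is shared by Lineage V and Lineage W — a synapomorphy uniting that clade.
All ingroup taxa share the derived state 'no' for sclerotic ring; it defines the ingroup but does not resolve relationships within it.
book lungs (derived state 'no') is shared by Lineage D, Lineage H, and Lineage Z — a synapomorphy uniting that clade.
Only Lineage H and Lineage Z show the derived state 'yes' for four-chambered heart, supporting them as a clade.
Only Lineage D, Lineage H, Lineage V, Lineage W, and Lineage Z show the derived state 'yes' for fruit dehiscent, supporting them as a clade.
bioluminescent organ: derived state 'yes' in Lineage H only — an autapomorphy, so it tells us nothing about relationships among taxa.
Most parsimonious ingroup topology: ((((Lineage Z,Lineage H),Lineage D),(Lineage V,Lineage W)),Lineage G).
The clade {Lineage V, Lineage W} is supported by stipules present: its derived state 'yes' occurs in exactly those taxa and in no other taxon (including the outgroup).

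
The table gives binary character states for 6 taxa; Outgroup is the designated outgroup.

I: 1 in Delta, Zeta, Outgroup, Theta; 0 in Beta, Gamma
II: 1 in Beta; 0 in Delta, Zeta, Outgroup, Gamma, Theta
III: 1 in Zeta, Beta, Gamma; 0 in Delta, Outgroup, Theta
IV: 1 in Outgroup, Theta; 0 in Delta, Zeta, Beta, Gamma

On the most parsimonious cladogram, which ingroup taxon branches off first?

Character polarity is set by the outgroup: the derived state is whichever differs from the outgroup's state, so for I, IV the derived state is '0', and for the remaining characters it is '1'.
I (derived state '0') is shared by Beta and Gamma — a synapomorphy uniting that clade.
II (derived state '1') is unique to Beta (autapomorphy; uninformative for grouping).
III: derived state '1' in Beta, Gamma, and Zeta only — synapomorphy for {Beta, Gamma, Zeta}.
Only Beta, Delta, Gamma, and Zeta show the derived state '0' for IV, supporting them as a clade.
Most parsimonious ingroup topology: ((((Beta,Gamma),Zeta),Delta),Theta).
Theta is sister to the clade containing all other ingroup taxa, so it is the earliest-diverging (most basal) ingroup lineage.

Theta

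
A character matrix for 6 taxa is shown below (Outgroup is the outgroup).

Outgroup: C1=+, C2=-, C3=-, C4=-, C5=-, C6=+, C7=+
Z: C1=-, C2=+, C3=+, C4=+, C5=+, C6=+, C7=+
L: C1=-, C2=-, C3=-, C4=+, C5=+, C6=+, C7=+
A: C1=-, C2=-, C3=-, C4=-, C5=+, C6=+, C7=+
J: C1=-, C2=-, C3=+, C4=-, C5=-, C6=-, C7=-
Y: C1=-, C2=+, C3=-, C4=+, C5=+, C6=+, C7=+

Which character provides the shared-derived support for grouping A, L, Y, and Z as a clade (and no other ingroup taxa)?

Character polarity is set by the outgroup: the derived state is whichever differs from the outgroup's state, so for C1, C6, C7 the derived state is '-', and for the remaining characters it is '+'.
All ingroup taxa share the derived state '-' for C1; it defines the ingroup but does not resolve relationships within it.
Only Y and Z show the derived state '+' for C2, supporting them as a clade.
C3 (state '+') occurs in J and Z but conflicts with the nesting implied by the other characters — most parsimoniously interpreted as homoplasy.
Only L, Y, and Z show the derived state '+' for C4, supporting them as a clade.
C5: derived state '+' in A, L, Y, and Z only — synapomorphy for {A, L, Y, Z}.
C6 (derived state '-') is unique to J (autapomorphy; uninformative for grouping).
C7: derived state '-' in J only — an autapomorphy, so it tells us nothing about relationships among taxa.
Most parsimonious ingroup topology: ((((Z,Y),L),A),J).
The clade {A, L, Y, Z} is supported by C5: its derived state '+' occurs in exactly those taxa and in no other taxon (including the outgroup).

C5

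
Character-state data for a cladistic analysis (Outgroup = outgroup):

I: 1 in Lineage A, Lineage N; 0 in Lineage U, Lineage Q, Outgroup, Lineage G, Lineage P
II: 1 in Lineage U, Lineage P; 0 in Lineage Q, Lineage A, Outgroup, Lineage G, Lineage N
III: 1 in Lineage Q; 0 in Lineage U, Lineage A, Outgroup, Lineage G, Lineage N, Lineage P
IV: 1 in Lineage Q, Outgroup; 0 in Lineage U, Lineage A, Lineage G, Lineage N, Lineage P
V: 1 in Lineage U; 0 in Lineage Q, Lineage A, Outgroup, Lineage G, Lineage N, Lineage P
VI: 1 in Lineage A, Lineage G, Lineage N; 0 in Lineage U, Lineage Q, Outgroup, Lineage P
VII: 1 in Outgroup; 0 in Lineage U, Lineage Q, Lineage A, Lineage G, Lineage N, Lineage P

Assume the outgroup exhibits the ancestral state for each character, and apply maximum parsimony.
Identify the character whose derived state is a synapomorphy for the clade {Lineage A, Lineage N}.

Character polarity is set by the outgroup: the derived state is whichever differs from the outgroup's state, so for IV, VII the derived state is '0', and for the remaining characters it is '1'.
Only Lineage A and Lineage N show the derived state '1' for I, supporting them as a clade.
II (derived state '1') is shared by Lineage P and Lineage U — a synapomorphy uniting that clade.
III (derived state '1') is unique to Lineage Q (autapomorphy; uninformative for grouping).
Only Lineage A, Lineage G, Lineage N, Lineage P, and Lineage U show the derived state '0' for IV, supporting them as a clade.
V: derived state '1' in Lineage U only — an autapomorphy, so it tells us nothing about relationships among taxa.
Only Lineage A, Lineage G, and Lineage N show the derived state '1' for VI, supporting them as a clade.
VII (derived state '0') is shared by all ingroup taxa — unites the whole ingroup.
Most parsimonious ingroup topology: ((((Lineage N,Lineage A),Lineage G),(Lineage P,Lineage U)),Lineage Q).
The clade {Lineage A, Lineage N} is supported by I: its derived state '1' occurs in exactly those taxa and in no other taxon (including the outgroup).

I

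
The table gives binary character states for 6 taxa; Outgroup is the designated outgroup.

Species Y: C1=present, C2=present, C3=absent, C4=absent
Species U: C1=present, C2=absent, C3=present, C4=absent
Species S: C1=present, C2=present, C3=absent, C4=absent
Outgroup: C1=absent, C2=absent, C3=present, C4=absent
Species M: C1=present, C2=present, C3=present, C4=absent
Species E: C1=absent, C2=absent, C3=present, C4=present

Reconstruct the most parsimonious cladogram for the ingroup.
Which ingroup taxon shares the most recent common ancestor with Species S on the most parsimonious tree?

Character polarity is set by the outgroup: the derived state is whichever differs from the outgroup's state, so for C3 the derived state is 'absent', and for the remaining characters it is 'present'.
C1: derived state 'present' in Species M, Species S, Species U, and Species Y only — synapomorphy for {Species M, Species S, Species U, Species Y}.
C2: derived state 'present' in Species M, Species S, and Species Y only — synapomorphy for {Species M, Species S, Species Y}.
C3 (derived state 'absent') is shared by Species S and Species Y — a synapomorphy uniting that clade.
C4 (derived state 'present') is unique to Species E (autapomorphy; uninformative for grouping).
Most parsimonious ingroup topology: ((((Species S,Species Y),Species M),Species U),Species E).
Species S and Species Y form a cherry on this tree, so they are sister taxa.

Species Y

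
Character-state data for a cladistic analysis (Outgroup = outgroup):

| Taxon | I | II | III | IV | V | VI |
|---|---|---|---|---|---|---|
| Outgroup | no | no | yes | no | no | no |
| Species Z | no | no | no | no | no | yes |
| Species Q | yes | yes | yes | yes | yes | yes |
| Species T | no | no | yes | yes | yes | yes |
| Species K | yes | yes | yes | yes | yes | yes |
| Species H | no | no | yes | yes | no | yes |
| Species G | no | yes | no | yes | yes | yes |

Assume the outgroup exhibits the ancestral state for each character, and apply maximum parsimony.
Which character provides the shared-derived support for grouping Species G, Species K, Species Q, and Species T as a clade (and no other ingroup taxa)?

Character polarity is set by the outgroup: the derived state is whichever differs from the outgroup's state, so for III the derived state is 'no', and for the remaining characters it is 'yes'.
I (derived state 'yes') is shared by Species K and Species Q — a synapomorphy uniting that clade.
Only Species G, Species K, and Species Q show the derived state 'yes' for II, supporting them as a clade.
III (state 'no') occurs in Species G and Species Z but conflicts with the nesting implied by the other characters — most parsimoniously interpreted as homoplasy.
IV: derived state 'yes' in Species G, Species H, Species K, Species Q, and Species T only — synapomorphy for {Species G, Species H, Species K, Species Q, Species T}.
V: derived state 'yes' in Species G, Species K, Species Q, and Species T only — synapomorphy for {Species G, Species K, Species Q, Species T}.
VI (derived state 'yes') is shared by all ingroup taxa — unites the whole ingroup.
Most parsimonious ingroup topology: (Species Z,((((Species Q,Species K),Species G),Species T),Species H)).
The clade {Species G, Species K, Species Q, Species T} is supported by V: its derived state 'yes' occurs in exactly those taxa and in no other taxon (including the outgroup).

V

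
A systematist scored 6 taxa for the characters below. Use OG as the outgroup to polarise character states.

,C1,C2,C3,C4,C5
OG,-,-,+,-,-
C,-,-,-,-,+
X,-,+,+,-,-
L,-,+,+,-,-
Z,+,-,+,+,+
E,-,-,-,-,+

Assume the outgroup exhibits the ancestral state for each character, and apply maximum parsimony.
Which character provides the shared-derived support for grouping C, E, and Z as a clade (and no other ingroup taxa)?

Character polarity is set by the outgroup: the derived state is whichever differs from the outgroup's state, so for C3 the derived state is '-', and for the remaining characters it is '+'.
C1: derived state '+' in Z only — an autapomorphy, so it tells us nothing about relationships among taxa.
C2: derived state '+' in L and X only — synapomorphy for {L, X}.
C3 (derived state '-') is shared by C and E — a synapomorphy uniting that clade.
C4: derived state '+' in Z only — an autapomorphy, so it tells us nothing about relationships among taxa.
C5: derived state '+' in C, E, and Z only — synapomorphy for {C, E, Z}.
Most parsimonious ingroup topology: (((C,E),Z),(X,L)).
The clade {C, E, Z} is supported by C5: its derived state '+' occurs in exactly those taxa and in no other taxon (including the outgroup).

C5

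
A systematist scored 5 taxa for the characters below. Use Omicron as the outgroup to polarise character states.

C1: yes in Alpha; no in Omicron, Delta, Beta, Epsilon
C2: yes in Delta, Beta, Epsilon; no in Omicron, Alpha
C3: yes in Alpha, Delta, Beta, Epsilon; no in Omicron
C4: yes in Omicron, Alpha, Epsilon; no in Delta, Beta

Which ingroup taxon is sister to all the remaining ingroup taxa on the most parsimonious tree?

Character polarity is set by the outgroup: the derived state is whichever differs from the outgroup's state, so for C4 the derived state is 'no', and for the remaining characters it is 'yes'.
C1 (derived state 'yes') is unique to Alpha (autapomorphy; uninformative for grouping).
C2: derived state 'yes' in Beta, Delta, and Epsilon only — synapomorphy for {Beta, Delta, Epsilon}.
C3 (derived state 'yes') is shared by all ingroup taxa — unites the whole ingroup.
C4: derived state 'no' in Beta and Delta only — synapomorphy for {Beta, Delta}.
Most parsimonious ingroup topology: (Alpha,((Delta,Beta),Epsilon)).
Alpha is sister to the clade containing all other ingroup taxa, so it is the earliest-diverging (most basal) ingroup lineage.

Alpha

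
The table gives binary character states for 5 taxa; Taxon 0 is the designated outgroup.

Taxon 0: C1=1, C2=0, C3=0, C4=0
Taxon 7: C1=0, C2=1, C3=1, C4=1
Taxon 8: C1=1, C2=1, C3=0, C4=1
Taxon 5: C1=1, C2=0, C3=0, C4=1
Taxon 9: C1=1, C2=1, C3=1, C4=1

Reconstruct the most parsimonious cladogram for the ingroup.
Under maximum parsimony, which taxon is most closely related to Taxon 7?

Taxon 9

Character polarity is set by the outgroup: the derived state is whichever differs from the outgroup's state, so for C1 the derived state is '0', and for the remaining characters it is '1'.
C1: derived state '0' in Taxon 7 only — an autapomorphy, so it tells us nothing about relationships among taxa.
C2: derived state '1' in Taxon 7, Taxon 8, and Taxon 9 only — synapomorphy for {Taxon 7, Taxon 8, Taxon 9}.
C3: derived state '1' in Taxon 7 and Taxon 9 only — synapomorphy for {Taxon 7, Taxon 9}.
C4 (derived state '1') is shared by all ingroup taxa — unites the whole ingroup.
Most parsimonious ingroup topology: (((Taxon 7,Taxon 9),Taxon 8),Taxon 5).
Taxon 7 and Taxon 9 form a cherry on this tree, so they are sister taxa.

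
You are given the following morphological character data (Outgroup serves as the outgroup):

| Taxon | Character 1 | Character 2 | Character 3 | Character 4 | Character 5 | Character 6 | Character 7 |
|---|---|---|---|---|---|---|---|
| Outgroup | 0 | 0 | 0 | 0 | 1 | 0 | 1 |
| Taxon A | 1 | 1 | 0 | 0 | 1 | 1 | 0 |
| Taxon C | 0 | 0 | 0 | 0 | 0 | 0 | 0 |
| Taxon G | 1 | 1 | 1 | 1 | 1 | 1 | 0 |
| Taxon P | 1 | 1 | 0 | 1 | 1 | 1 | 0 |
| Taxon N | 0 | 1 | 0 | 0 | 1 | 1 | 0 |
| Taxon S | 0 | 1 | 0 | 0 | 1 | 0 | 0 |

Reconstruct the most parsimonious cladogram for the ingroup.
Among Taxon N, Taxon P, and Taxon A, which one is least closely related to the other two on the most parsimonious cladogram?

Character polarity is set by the outgroup: the derived state is whichever differs from the outgroup's state, so for Character 5, Character 7 the derived state is '0', and for the remaining characters it is '1'.
Only Taxon A, Taxon G, and Taxon P show the derived state '1' for Character 1, supporting them as a clade.
Character 2: derived state '1' in Taxon A, Taxon G, Taxon N, Taxon P, and Taxon S only — synapomorphy for {Taxon A, Taxon G, Taxon N, Taxon P, Taxon S}.
Character 3 (derived state '1') is unique to Taxon G (autapomorphy; uninformative for grouping).
Character 4 (derived state '1') is shared by Taxon G and Taxon P — a synapomorphy uniting that clade.
Character 5 (derived state '0') is unique to Taxon C (autapomorphy; uninformative for grouping).
Only Taxon A, Taxon G, Taxon N, and Taxon P show the derived state '1' for Character 6, supporting them as a clade.
Character 7 (derived state '0') is shared by all ingroup taxa — unites the whole ingroup.
Most parsimonious ingroup topology: ((((Taxon A,(Taxon G,Taxon P)),Taxon N),Taxon S),Taxon C).
Taxon A and Taxon P share a more recent common ancestor with each other than either does with Taxon N, so Taxon N is the least closely related of the three.

Taxon N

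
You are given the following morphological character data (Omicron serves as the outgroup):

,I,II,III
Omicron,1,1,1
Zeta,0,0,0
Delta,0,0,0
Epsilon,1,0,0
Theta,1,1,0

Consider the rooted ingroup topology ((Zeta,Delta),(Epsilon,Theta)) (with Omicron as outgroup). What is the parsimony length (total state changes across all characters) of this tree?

4

Map each character onto ((Zeta,Delta),(Epsilon,Theta)) (rooted by Omicron) and count the minimum state changes it requires (Fitch parsimony):
I: 1; II: 2; III: 1.
Total tree length = 4.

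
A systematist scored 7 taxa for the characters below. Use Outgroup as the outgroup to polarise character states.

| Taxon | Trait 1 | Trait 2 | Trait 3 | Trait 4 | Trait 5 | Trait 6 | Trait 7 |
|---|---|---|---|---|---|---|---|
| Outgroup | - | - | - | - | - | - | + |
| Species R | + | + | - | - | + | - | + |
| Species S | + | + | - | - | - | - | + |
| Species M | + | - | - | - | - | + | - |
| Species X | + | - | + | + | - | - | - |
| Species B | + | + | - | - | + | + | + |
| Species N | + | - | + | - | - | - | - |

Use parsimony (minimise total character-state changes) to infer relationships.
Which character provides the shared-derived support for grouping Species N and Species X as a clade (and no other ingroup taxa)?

Character polarity is set by the outgroup: the derived state is whichever differs from the outgroup's state, so for Trait 7 the derived state is '-', and for the remaining characters it is '+'.
Trait 1 (derived state '+') is shared by all ingroup taxa — unites the whole ingroup.
Only Species B, Species R, and Species S show the derived state '+' for Trait 2, supporting them as a clade.
Trait 3: derived state '+' in Species N and Species X only — synapomorphy for {Species N, Species X}.
Trait 4 (derived state '+') is unique to Species X (autapomorphy; uninformative for grouping).
Only Species B and Species R show the derived state '+' for Trait 5, supporting them as a clade.
Trait 6 groups Species B and Species M, which is incompatible with the clades supported by the remaining characters; treating it as convergent (homoplasy) costs fewer steps than any alternative tree.
Trait 7: derived state '-' in Species M, Species N, and Species X only — synapomorphy for {Species M, Species N, Species X}.
Most parsimonious ingroup topology: (((Species B,Species R),Species S),((Species X,Species N),Species M)).
The clade {Species N, Species X} is supported by Trait 3: its derived state '+' occurs in exactly those taxa and in no other taxon (including the outgroup).

Trait 3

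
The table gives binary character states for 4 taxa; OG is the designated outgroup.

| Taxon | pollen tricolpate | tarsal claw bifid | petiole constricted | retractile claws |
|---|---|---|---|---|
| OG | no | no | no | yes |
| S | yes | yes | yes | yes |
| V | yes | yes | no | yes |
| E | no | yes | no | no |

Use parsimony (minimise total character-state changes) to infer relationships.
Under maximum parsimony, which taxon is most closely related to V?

S

Character polarity is set by the outgroup: the derived state is whichever differs from the outgroup's state, so for retractile claws the derived state is 'no', and for the remaining characters it is 'yes'.
Only S and V show the derived state 'yes' for pollen tricolpate, supporting them as a clade.
All ingroup taxa share the derived state 'yes' for tarsal claw bifid; it defines the ingroup but does not resolve relationships within it.
petiole constricted (derived state 'yes') is unique to S (autapomorphy; uninformative for grouping).
retractile claws: derived state 'no' in E only — an autapomorphy, so it tells us nothing about relationships among taxa.
Most parsimonious ingroup topology: ((S,V),E).
V and S form a cherry on this tree, so they are sister taxa.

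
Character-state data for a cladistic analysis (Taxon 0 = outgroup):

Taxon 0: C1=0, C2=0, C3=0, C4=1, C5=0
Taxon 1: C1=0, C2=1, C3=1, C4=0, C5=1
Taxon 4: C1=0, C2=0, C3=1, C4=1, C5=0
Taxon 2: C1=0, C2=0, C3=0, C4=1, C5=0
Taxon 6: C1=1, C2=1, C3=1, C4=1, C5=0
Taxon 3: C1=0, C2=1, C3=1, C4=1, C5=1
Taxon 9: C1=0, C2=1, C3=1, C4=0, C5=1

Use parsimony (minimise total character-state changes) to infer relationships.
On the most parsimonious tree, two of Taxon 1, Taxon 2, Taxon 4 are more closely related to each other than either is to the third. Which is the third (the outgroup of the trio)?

Character polarity is set by the outgroup: the derived state is whichever differs from the outgroup's state, so for C4 the derived state is '0', and for the remaining characters it is '1'.
C1 (derived state '1') is unique to Taxon 6 (autapomorphy; uninformative for grouping).
Only Taxon 1, Taxon 3, Taxon 6, and Taxon 9 show the derived state '1' for C2, supporting them as a clade.
Only Taxon 1, Taxon 3, Taxon 4, Taxon 6, and Taxon 9 show the derived state '1' for C3, supporting them as a clade.
C4: derived state '0' in Taxon 1 and Taxon 9 only — synapomorphy for {Taxon 1, Taxon 9}.
Only Taxon 1, Taxon 3, and Taxon 9 show the derived state '1' for C5, supporting them as a clade.
Most parsimonious ingroup topology: (((((Taxon 1,Taxon 9),Taxon 3),Taxon 6),Taxon 4),Taxon 2).
Taxon 1 and Taxon 4 share a more recent common ancestor with each other than either does with Taxon 2, so Taxon 2 is the least closely related of the three.

Taxon 2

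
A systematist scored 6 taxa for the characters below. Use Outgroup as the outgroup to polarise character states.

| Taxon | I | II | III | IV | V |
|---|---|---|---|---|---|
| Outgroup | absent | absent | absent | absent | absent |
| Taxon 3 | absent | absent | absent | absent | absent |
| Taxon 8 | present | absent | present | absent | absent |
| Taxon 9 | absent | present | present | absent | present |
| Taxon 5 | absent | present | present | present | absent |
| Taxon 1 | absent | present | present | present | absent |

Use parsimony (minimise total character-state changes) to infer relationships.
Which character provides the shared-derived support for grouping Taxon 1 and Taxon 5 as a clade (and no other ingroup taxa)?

The outgroup has state 'absent' for every character, so 'present' is the derived state throughout.
I (derived state 'present') is unique to Taxon 8 (autapomorphy; uninformative for grouping).
II: derived state 'present' in Taxon 1, Taxon 5, and Taxon 9 only — synapomorphy for {Taxon 1, Taxon 5, Taxon 9}.
Only Taxon 1, Taxon 5, Taxon 8, and Taxon 9 show the derived state 'present' for III, supporting them as a clade.
IV (derived state 'present') is shared by Taxon 1 and Taxon 5 — a synapomorphy uniting that clade.
V (derived state 'present') is unique to Taxon 9 (autapomorphy; uninformative for grouping).
Most parsimonious ingroup topology: (Taxon 3,(Taxon 8,(Taxon 9,(Taxon 5,Taxon 1)))).
The clade {Taxon 1, Taxon 5} is supported by IV: its derived state 'present' occurs in exactly those taxa and in no other taxon (including the outgroup).

IV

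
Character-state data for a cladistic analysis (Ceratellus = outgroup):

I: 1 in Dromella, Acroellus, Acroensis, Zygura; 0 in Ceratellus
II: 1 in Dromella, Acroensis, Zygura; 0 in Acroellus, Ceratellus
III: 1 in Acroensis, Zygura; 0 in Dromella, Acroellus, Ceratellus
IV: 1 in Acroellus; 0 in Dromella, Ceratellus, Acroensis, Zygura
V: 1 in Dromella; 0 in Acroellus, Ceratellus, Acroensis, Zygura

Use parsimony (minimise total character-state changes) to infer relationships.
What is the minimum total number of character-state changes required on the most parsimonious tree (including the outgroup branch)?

5

The outgroup has state '0' for every character, so '1' is the derived state throughout.
All ingroup taxa share the derived state '1' for I; it defines the ingroup but does not resolve relationships within it.
II (derived state '1') is shared by Acroensis, Dromella, and Zygura — a synapomorphy uniting that clade.
III (derived state '1') is shared by Acroensis and Zygura — a synapomorphy uniting that clade.
IV: derived state '1' in Acroellus only — an autapomorphy, so it tells us nothing about relationships among taxa.
V: derived state '1' in Dromella only — an autapomorphy, so it tells us nothing about relationships among taxa.
Most parsimonious ingroup topology: ((Dromella,(Zygura,Acroensis)),Acroellus).
Changes per character on this tree: I: 1; II: 1; III: 1; IV: 1; V: 1.
Total = 5.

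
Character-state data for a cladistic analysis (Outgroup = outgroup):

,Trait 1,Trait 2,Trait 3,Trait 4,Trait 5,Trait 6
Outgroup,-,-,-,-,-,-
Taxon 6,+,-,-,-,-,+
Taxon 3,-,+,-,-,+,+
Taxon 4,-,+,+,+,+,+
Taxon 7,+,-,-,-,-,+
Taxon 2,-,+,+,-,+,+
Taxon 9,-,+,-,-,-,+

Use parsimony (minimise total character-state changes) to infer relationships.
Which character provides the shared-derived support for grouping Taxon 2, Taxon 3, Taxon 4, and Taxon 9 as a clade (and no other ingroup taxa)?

The outgroup has state '-' for every character, so '+' is the derived state throughout.
Trait 1 (derived state '+') is shared by Taxon 6 and Taxon 7 — a synapomorphy uniting that clade.
Only Taxon 2, Taxon 3, Taxon 4, and Taxon 9 show the derived state '+' for Trait 2, supporting them as a clade.
Trait 3: derived state '+' in Taxon 2 and Taxon 4 only — synapomorphy for {Taxon 2, Taxon 4}.
Trait 4: derived state '+' in Taxon 4 only — an autapomorphy, so it tells us nothing about relationships among taxa.
Only Taxon 2, Taxon 3, and Taxon 4 show the derived state '+' for Trait 5, supporting them as a clade.
All ingroup taxa share the derived state '+' for Trait 6; it defines the ingroup but does not resolve relationships within it.
Most parsimonious ingroup topology: ((Taxon 6,Taxon 7),((Taxon 3,(Taxon 4,Taxon 2)),Taxon 9)).
The clade {Taxon 2, Taxon 3, Taxon 4, Taxon 9} is supported by Trait 2: its derived state '+' occurs in exactly those taxa and in no other taxon (including the outgroup).

Trait 2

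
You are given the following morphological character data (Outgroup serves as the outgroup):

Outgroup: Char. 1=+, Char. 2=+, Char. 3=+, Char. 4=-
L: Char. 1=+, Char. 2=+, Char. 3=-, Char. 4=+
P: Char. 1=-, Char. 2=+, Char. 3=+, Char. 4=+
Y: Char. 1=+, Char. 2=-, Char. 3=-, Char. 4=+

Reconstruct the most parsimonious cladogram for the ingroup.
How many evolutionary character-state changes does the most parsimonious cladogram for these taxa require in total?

Character polarity is set by the outgroup: the derived state is whichever differs from the outgroup's state, so for Char. 1, Char. 2, Char. 3 the derived state is '-', and for the remaining characters it is '+'.
Char. 1: derived state '-' in P only — an autapomorphy, so it tells us nothing about relationships among taxa.
Char. 2 (derived state '-') is unique to Y (autapomorphy; uninformative for grouping).
Char. 3: derived state '-' in L and Y only — synapomorphy for {L, Y}.
All ingroup taxa share the derived state '+' for Char. 4; it defines the ingroup but does not resolve relationships within it.
Most parsimonious ingroup topology: ((L,Y),P).
Changes per character on this tree: Char. 1: 1; Char. 2: 1; Char. 3: 1; Char. 4: 1.
Total = 4.

4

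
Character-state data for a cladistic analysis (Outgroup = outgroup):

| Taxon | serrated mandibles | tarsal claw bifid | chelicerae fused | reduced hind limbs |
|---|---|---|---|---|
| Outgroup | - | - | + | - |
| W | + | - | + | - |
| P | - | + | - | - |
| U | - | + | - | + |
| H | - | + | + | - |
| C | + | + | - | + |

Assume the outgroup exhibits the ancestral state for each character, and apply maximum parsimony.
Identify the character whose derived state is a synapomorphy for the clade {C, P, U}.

chelicerae fused

Character polarity is set by the outgroup: the derived state is whichever differs from the outgroup's state, so for chelicerae fused the derived state is '-', and for the remaining characters it is '+'.
serrated mandibles (state '+') occurs in C and W but conflicts with the nesting implied by the other characters — most parsimoniously interpreted as homoplasy.
tarsal claw bifid (derived state '+') is shared by C, H, P, and U — a synapomorphy uniting that clade.
chelicerae fused: derived state '-' in C, P, and U only — synapomorphy for {C, P, U}.
reduced hind limbs: derived state '+' in C and U only — synapomorphy for {C, U}.
Most parsimonious ingroup topology: (W,((P,(U,C)),H)).
The clade {C, P, U} is supported by chelicerae fused: its derived state '-' occurs in exactly those taxa and in no other taxon (including the outgroup).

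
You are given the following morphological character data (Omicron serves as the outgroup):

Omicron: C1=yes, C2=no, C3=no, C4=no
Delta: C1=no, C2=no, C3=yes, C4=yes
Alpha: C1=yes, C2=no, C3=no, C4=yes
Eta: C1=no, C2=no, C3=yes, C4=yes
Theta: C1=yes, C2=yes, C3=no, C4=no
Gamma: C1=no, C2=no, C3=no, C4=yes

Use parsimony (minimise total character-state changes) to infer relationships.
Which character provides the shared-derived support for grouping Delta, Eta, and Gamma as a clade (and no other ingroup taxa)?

Character polarity is set by the outgroup: the derived state is whichever differs from the outgroup's state, so for C1 the derived state is 'no', and for the remaining characters it is 'yes'.
C1: derived state 'no' in Delta, Eta, and Gamma only — synapomorphy for {Delta, Eta, Gamma}.
C2: derived state 'yes' in Theta only — an autapomorphy, so it tells us nothing about relationships among taxa.
C3 (derived state 'yes') is shared by Delta and Eta — a synapomorphy uniting that clade.
C4: derived state 'yes' in Alpha, Delta, Eta, and Gamma only — synapomorphy for {Alpha, Delta, Eta, Gamma}.
Most parsimonious ingroup topology: ((((Delta,Eta),Gamma),Alpha),Theta).
The clade {Delta, Eta, Gamma} is supported by C1: its derived state 'no' occurs in exactly those taxa and in no other taxon (including the outgroup).

C1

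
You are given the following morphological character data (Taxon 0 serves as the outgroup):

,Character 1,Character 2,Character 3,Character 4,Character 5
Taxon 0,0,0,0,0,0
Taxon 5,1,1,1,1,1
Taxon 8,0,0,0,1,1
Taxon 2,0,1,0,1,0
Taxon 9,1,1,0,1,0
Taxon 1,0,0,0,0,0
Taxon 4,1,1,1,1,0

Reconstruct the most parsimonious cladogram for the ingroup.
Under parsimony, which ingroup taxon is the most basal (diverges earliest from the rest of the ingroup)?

The outgroup has state '0' for every character, so '1' is the derived state throughout.
Character 1: derived state '1' in Taxon 4, Taxon 5, and Taxon 9 only — synapomorphy for {Taxon 4, Taxon 5, Taxon 9}.
Only Taxon 2, Taxon 4, Taxon 5, and Taxon 9 show the derived state '1' for Character 2, supporting them as a clade.
Character 3 (derived state '1') is shared by Taxon 4 and Taxon 5 — a synapomorphy uniting that clade.
Character 4: derived state '1' in Taxon 2, Taxon 4, Taxon 5, Taxon 8, and Taxon 9 only — synapomorphy for {Taxon 2, Taxon 4, Taxon 5, Taxon 8, Taxon 9}.
Character 5 groups Taxon 5 and Taxon 8, which is incompatible with the clades supported by the remaining characters; treating it as convergent (homoplasy) costs fewer steps than any alternative tree.
Most parsimonious ingroup topology: (((((Taxon 5,Taxon 4),Taxon 9),Taxon 2),Taxon 8),Taxon 1).
Taxon 1 is sister to the clade containing all other ingroup taxa, so it is the earliest-diverging (most basal) ingroup lineage.

Taxon 1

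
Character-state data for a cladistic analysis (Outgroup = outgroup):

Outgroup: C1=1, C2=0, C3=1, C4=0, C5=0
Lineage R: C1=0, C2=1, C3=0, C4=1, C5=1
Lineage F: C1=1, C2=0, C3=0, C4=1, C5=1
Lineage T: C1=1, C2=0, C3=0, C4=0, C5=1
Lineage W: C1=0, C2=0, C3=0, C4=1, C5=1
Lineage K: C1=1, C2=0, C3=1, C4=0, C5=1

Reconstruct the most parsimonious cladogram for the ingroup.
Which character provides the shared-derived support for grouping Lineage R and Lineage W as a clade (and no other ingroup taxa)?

Character polarity is set by the outgroup: the derived state is whichever differs from the outgroup's state, so for C1, C3 the derived state is '0', and for the remaining characters it is '1'.
C1 (derived state '0') is shared by Lineage R and Lineage W — a synapomorphy uniting that clade.
C2: derived state '1' in Lineage R only — an autapomorphy, so it tells us nothing about relationships among taxa.
C3: derived state '0' in Lineage F, Lineage R, Lineage T, and Lineage W only — synapomorphy for {Lineage F, Lineage R, Lineage T, Lineage W}.
C4 (derived state '1') is shared by Lineage F, Lineage R, and Lineage W — a synapomorphy uniting that clade.
All ingroup taxa share the derived state '1' for C5; it defines the ingroup but does not resolve relationships within it.
Most parsimonious ingroup topology: ((((Lineage R,Lineage W),Lineage F),Lineage T),Lineage K).
The clade {Lineage R, Lineage W} is supported by C1: its derived state '0' occurs in exactly those taxa and in no other taxon (including the outgroup).

C1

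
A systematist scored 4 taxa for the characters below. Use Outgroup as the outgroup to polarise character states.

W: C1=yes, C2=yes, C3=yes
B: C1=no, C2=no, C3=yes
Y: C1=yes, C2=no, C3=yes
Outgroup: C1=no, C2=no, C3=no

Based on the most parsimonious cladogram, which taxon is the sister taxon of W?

The outgroup has state 'no' for every character, so 'yes' is the derived state throughout.
C1 (derived state 'yes') is shared by W and Y — a synapomorphy uniting that clade.
C2 (derived state 'yes') is unique to W (autapomorphy; uninformative for grouping).
C3 (derived state 'yes') is shared by all ingroup taxa — unites the whole ingroup.
Most parsimonious ingroup topology: (B,(Y,W)).
W and Y form a cherry on this tree, so they are sister taxa.

Y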